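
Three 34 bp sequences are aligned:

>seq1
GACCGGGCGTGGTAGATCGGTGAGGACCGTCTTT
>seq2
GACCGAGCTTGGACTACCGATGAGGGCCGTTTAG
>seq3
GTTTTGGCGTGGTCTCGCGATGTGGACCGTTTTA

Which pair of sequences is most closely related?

seq1–seq2: 11/34 differ, p = 0.324, d = 0.423.
seq1–seq3: 12/34 differ, p = 0.353, d = 0.477.
seq2–seq3: 13/34 differ, p = 0.382, d = 0.535.
The smallest distance is between seq1 and seq2.

seq1 and seq2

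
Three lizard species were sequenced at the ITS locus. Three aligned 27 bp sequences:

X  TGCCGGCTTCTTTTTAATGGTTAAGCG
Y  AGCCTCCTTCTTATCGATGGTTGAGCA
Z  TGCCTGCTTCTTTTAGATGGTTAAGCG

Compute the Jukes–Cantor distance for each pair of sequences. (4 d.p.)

X–Y: 8/27 sites differ → p ≈ 0.296296, d = −0.75 ln(1 − 0.395061) = 0.376971 ≈ 0.3770.
X–Z: 3/27 sites differ → p ≈ 0.111111, d = −0.75 ln(1 − 0.148148) = 0.120257 ≈ 0.1203.
Y–Z: 6/27 sites differ → p ≈ 0.222222, d = −0.75 ln(1 − 0.296296) = 0.263548 ≈ 0.2635.

d(X,Y) = 0.3770, d(X,Z) = 0.1203, d(Y,Z) = 0.2635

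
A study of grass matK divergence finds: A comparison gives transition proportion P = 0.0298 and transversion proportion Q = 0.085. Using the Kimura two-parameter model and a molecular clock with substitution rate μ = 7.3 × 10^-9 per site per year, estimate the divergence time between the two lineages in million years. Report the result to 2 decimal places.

8.54

Under the Kimura two-parameter model, d = −½ ln(1 − 2P − Q) − ¼ ln(1 − 2Q).
1 − 2P − Q = 0.8554, giving −½ ln(0.8554) = 0.078093.
1 − 2Q = 0.83, giving −¼ ln(0.83) = 0.046582.
d = 0.078093 + 0.046582 = 0.124675.
Under a molecular clock d = 2μt, so t = d/(2μ) = 0.124675 / (2 × 7.3 × 10^-9) = 8.54 million years.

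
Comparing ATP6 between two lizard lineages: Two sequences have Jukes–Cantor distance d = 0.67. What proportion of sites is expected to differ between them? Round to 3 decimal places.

0.443

p = (3/4)(1 − e^(−4d/3)) = 0.75 × (1 − e^(-0.893333)) = 0.75 × (1 − 0.409289) = 0.443033.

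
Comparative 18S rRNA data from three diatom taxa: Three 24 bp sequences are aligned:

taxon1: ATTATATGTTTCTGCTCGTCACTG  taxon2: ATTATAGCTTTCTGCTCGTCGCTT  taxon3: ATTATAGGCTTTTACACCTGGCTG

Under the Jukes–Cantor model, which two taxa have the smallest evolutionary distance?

taxon1–taxon2: 4/24 differ, p = 0.167, d = 0.188.
taxon1–taxon3: 8/24 differ, p = 0.333, d = 0.441.
taxon2–taxon3: 8/24 differ, p = 0.333, d = 0.441.
The smallest distance is between taxon1 and taxon2.

taxon1 and taxon2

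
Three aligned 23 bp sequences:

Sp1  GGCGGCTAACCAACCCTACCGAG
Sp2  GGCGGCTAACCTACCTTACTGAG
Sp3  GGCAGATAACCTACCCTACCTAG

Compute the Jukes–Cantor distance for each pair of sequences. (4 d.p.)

Sp1–Sp2: 3/23 sites differ → p ≈ 0.130435, d = −0.75 ln(1 − 0.173913) = 0.143291 ≈ 0.1433.
Sp1–Sp3: 4/23 sites differ → p ≈ 0.173913, d = −0.75 ln(1 − 0.231884) = 0.197861 ≈ 0.1979.
Sp2–Sp3: 5/23 sites differ → p ≈ 0.217391, d = −0.75 ln(1 − 0.289855) = 0.256715 ≈ 0.2567.

d(Sp1,Sp2) = 0.1433, d(Sp1,Sp3) = 0.1979, d(Sp2,Sp3) = 0.2567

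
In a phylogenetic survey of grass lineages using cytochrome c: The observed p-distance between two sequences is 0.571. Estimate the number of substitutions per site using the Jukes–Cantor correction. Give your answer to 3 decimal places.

d = −(3/4) ln(1 − 4p/3) = −0.75 ln(1 − 0.761333) = −0.75 ln(0.238667)
  = −0.75 × (-1.432686) = 1.074515 substitutions/site.

1.075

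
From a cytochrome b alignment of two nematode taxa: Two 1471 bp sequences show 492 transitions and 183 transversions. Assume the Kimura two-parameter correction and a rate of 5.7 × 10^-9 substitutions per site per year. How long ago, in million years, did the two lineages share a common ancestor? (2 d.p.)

P = 492/1471 ≈ 0.334466 and Q = 183/1471 ≈ 0.124405.
Under the Kimura two-parameter model, d = −½ ln(1 − 2P − Q) − ¼ ln(1 − 2Q).
1 − 2P − Q = 0.206663, giving −½ ln(0.206663) = 0.788333.
1 − 2Q = 0.75119, giving −¼ ln(0.75119) = 0.071524.
d = 0.788333 + 0.071524 = 0.859857.
Under a molecular clock d = 2μt, so t = d/(2μ) = 0.859857 / (2 × 5.7 × 10^-9) = 75.43 million years.

75.43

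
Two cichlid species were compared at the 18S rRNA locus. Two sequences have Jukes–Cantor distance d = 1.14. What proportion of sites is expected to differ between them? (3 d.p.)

0.586

p = (3/4)(1 − e^(−4d/3)) = 0.75 × (1 − e^(-1.52)) = 0.75 × (1 − 0.218712) = 0.585966.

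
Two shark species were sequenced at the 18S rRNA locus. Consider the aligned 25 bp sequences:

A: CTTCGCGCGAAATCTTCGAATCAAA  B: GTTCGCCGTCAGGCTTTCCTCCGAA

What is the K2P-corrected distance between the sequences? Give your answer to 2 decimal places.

0.89

Of 25 sites, 4 differences are transitions and 9 are transversions, so P = 4/25 = 0.16 and Q = 9/25 = 0.36.
Under the Kimura two-parameter model, d = −½ ln(1 − 2P − Q) − ¼ ln(1 − 2Q).
1 − 2P − Q = 0.32, giving −½ ln(0.32) = 0.569717.
1 − 2Q = 0.28, giving −¼ ln(0.28) = 0.318241.
d = 0.569717 + 0.318241 = 0.887958.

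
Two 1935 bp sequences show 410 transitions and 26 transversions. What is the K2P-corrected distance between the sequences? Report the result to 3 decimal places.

0.294

P = 410/1935 ≈ 0.211886 and Q = 26/1935 ≈ 0.013437.
Under the Kimura two-parameter model, d = −½ ln(1 − 2P − Q) − ¼ ln(1 − 2Q).
1 − 2P − Q = 0.562791, giving −½ ln(0.562791) = 0.287423.
1 − 2Q = 0.973126, giving −¼ ln(0.973126) = 0.006810.
d = 0.287423 + 0.006810 = 0.294233.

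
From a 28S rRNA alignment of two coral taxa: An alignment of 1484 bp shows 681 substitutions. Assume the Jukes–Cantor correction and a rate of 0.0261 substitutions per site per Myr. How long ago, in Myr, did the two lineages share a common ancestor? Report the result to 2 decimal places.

p = 681/1484 ≈ 0.458895.
d = −(3/4) ln(1 − 4p/3) = −0.75 ln(1 − 0.61186) = −0.75 ln(0.38814)
  = −0.75 × (-0.946389) = 0.709792 substitutions/site.
Under a molecular clock d = 2μt, so t = d/(2μ) = 0.709792 / (2 × 0.0261) = 13.60 Myr.

13.60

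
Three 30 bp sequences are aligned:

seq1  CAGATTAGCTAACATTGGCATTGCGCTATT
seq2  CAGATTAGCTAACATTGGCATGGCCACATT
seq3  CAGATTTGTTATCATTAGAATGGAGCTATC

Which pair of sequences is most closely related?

seq1 and seq2

seq1–seq2: 4/30 differ, p = 0.133, d = 0.147.
seq1–seq3: 8/30 differ, p = 0.267, d = 0.330.
seq2–seq3: 10/30 differ, p = 0.333, d = 0.441.
The smallest distance is between seq1 and seq2.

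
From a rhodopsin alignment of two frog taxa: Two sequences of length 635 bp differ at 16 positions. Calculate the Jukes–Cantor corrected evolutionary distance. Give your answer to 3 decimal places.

0.026

p = 16/635 ≈ 0.025197.
d = −(3/4) ln(1 − 4p/3) = −0.75 ln(1 − 0.033596) = −0.75 ln(0.966404)
  = −0.75 × (-0.034173) = 0.025630 substitutions/site.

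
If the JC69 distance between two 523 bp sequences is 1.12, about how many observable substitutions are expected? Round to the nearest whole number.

Invert JC69: p = (3/4)(1 − e^(−4d/3)) = 0.75 × (1 − e^(-1.493333)) = 0.75 × (1 − 0.224623) = 0.581533.
Expected differing sites = pL ≈ 0.581533 × 523 = 304.141759 ≈ 304.

304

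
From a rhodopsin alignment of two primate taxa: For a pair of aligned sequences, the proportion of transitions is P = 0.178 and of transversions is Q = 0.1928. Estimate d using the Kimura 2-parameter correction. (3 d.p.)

Under the Kimura two-parameter model, d = −½ ln(1 − 2P − Q) − ¼ ln(1 − 2Q).
1 − 2P − Q = 0.4512, giving −½ ln(0.4512) = 0.397922.
1 − 2Q = 0.6144, giving −¼ ln(0.6144) = 0.121777.
d = 0.397922 + 0.121777 = 0.519699.

0.520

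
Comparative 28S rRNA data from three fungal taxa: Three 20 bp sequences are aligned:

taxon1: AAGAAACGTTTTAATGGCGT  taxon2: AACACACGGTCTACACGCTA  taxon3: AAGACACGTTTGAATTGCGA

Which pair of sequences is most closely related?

taxon1 and taxon3

taxon1–taxon2: 9/20 differ, p = 0.450, d = 0.687.
taxon1–taxon3: 4/20 differ, p = 0.200, d = 0.233.
taxon2–taxon3: 8/20 differ, p = 0.400, d = 0.572.
The smallest distance is between taxon1 and taxon3.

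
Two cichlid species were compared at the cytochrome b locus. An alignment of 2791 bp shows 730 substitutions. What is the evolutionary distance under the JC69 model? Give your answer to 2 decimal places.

0.32

p = 730/2791 ≈ 0.261555.
d = −(3/4) ln(1 − 4p/3) = −0.75 ln(1 − 0.34874) = −0.75 ln(0.65126)
  = −0.75 × (-0.428846) = 0.321635 substitutions/site.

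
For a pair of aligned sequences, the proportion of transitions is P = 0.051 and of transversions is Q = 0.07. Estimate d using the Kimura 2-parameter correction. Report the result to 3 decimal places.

Under the Kimura two-parameter model, d = −½ ln(1 − 2P − Q) − ¼ ln(1 − 2Q).
1 − 2P − Q = 0.828, giving −½ ln(0.828) = 0.094371.
1 − 2Q = 0.86, giving −¼ ln(0.86) = 0.037706.
d = 0.094371 + 0.037706 = 0.132077.

0.132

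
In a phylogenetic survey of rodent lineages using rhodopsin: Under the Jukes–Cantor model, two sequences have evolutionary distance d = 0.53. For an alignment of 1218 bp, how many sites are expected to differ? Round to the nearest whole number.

463

Invert JC69: p = (3/4)(1 − e^(−4d/3)) = 0.75 × (1 − e^(-0.706667)) = 0.75 × (1 − 0.493286) = 0.380036.
Expected differing sites = pL ≈ 0.380036 × 1218 = 462.883848 ≈ 463.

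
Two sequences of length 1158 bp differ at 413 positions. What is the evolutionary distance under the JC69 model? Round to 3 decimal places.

p = 413/1158 ≈ 0.356649.
d = −(3/4) ln(1 − 4p/3) = −0.75 ln(1 − 0.475532) = −0.75 ln(0.524468)
  = −0.75 × (-0.645371) = 0.484028 substitutions/site.

0.484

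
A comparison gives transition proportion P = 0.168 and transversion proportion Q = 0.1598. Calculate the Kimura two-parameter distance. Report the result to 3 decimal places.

0.439

Under the Kimura two-parameter model, d = −½ ln(1 − 2P − Q) − ¼ ln(1 − 2Q).
1 − 2P − Q = 0.5042, giving −½ ln(0.5042) = 0.342391.
1 − 2Q = 0.6804, giving −¼ ln(0.6804) = 0.096269.
d = 0.342391 + 0.096269 = 0.438660.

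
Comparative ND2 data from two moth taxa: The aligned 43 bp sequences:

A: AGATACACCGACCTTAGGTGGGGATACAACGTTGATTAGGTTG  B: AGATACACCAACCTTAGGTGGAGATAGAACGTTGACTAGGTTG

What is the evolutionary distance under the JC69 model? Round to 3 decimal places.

0.099

The sequences differ at 4 of 43 sites (10, 22, 27, 36), so p = 4/43 ≈ 0.093023.
d = −(3/4) ln(1 − 4p/3) = −0.75 ln(1 − 0.124031) = −0.75 ln(0.875969)
  = −0.75 × (-0.132425) = 0.099319 substitutions/site.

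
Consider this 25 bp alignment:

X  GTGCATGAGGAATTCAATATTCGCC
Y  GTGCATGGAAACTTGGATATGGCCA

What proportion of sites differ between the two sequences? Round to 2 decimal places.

0.40

The sequences differ at 10 of 25 positions (sites 8, 9, 10, 12, 15, 16, 21, 22, 23, 25).
p = 10/25 = 0.40.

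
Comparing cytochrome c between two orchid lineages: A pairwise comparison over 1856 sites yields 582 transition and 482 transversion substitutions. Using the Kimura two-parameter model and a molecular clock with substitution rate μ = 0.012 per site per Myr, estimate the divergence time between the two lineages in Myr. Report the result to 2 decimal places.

53.03

P = 582/1856 ≈ 0.313578 and Q = 482/1856 ≈ 0.259698.
Under the Kimura two-parameter model, d = −½ ln(1 − 2P − Q) − ¼ ln(1 − 2Q).
1 − 2P − Q = 0.113146, giving −½ ln(0.113146) = 1.089538.
1 − 2Q = 0.480604, giving −¼ ln(0.480604) = 0.183178.
d = 1.089538 + 0.183178 = 1.272716.
Under a molecular clock d = 2μt, so t = d/(2μ) = 1.272716 / (2 × 0.012) = 53.03 Myr.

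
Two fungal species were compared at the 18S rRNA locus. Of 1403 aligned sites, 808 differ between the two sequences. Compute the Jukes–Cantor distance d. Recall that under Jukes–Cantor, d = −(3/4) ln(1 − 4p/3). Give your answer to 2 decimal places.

1.10

p = 808/1403 ≈ 0.575909.
d = −(3/4) ln(1 − 4p/3) = −0.75 ln(1 − 0.767879) = −0.75 ln(0.232121)
  = −0.75 × (-1.460496) = 1.095372 substitutions/site.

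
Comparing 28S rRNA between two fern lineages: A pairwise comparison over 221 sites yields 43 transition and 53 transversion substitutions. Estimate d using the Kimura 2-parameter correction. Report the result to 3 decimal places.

P = 43/221 ≈ 0.19457 and Q = 53/221 ≈ 0.239819.
Under the Kimura two-parameter model, d = −½ ln(1 − 2P − Q) − ¼ ln(1 − 2Q).
1 − 2P − Q = 0.371041, giving −½ ln(0.371041) = 0.495721.
1 − 2Q = 0.520362, giving −¼ ln(0.520362) = 0.163308.
d = 0.495721 + 0.163308 = 0.659029.

0.659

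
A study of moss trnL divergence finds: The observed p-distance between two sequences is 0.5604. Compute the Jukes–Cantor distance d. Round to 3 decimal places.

1.031

d = −(3/4) ln(1 − 4p/3) = −0.75 ln(1 − 0.7472) = −0.75 ln(0.2528)
  = −0.75 × (-1.375157) = 1.031368 substitutions/site.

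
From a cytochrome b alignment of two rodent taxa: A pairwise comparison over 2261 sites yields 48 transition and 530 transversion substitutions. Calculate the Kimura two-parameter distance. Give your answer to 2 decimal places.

0.32

P = 48/2261 ≈ 0.02123 and Q = 530/2261 ≈ 0.23441.
Under the Kimura two-parameter model, d = −½ ln(1 − 2P − Q) − ¼ ln(1 − 2Q).
1 − 2P − Q = 0.72313, giving −½ ln(0.72313) = 0.162083.
1 − 2Q = 0.53118, giving −¼ ln(0.53118) = 0.158164.
d = 0.162083 + 0.158164 = 0.320247.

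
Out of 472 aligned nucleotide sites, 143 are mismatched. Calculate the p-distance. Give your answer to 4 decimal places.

0.3030

p = 143/472 = 0.302966… ≈ 0.3030 (to 4 d.p.).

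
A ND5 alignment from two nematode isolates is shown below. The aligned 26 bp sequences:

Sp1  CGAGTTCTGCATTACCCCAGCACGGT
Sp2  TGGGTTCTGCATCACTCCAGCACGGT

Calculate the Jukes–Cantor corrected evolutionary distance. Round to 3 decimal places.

0.172

The sequences differ at 4 of 26 sites (1, 3, 13, 16), so p = 4/26 ≈ 0.153846.
d = −(3/4) ln(1 − 4p/3) = −0.75 ln(1 − 0.205128) = −0.75 ln(0.794872)
  = −0.75 × (-0.229574) = 0.172181 substitutions/site.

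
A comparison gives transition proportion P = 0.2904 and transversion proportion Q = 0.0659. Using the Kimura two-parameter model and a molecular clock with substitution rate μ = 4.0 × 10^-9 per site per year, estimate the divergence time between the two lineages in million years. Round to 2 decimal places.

69.44

Under the Kimura two-parameter model, d = −½ ln(1 − 2P − Q) − ¼ ln(1 − 2Q).
1 − 2P − Q = 0.3533, giving −½ ln(0.3533) = 0.520219.
1 − 2Q = 0.8682, giving −¼ ln(0.8682) = 0.035333.
d = 0.520219 + 0.035333 = 0.555552.
Under a molecular clock d = 2μt, so t = d/(2μ) = 0.555552 / (2 × 4.0 × 10^-9) = 69.44 million years.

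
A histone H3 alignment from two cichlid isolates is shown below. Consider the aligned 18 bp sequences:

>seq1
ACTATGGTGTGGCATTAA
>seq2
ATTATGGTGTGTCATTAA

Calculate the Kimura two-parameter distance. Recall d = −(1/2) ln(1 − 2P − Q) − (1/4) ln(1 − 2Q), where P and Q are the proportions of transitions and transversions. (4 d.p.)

Of 18 sites, 1 differences are transitions and 1 are transversions, so P = 1/18 ≈ 0.055556 and Q = 1/18 ≈ 0.055556.
Under the Kimura two-parameter model, d = −½ ln(1 − 2P − Q) − ¼ ln(1 − 2Q).
1 − 2P − Q = 0.833332, giving −½ ln(0.833332) = 0.091162.
1 − 2Q = 0.888888, giving −¼ ln(0.888888) = 0.029446.
d = 0.091162 + 0.029446 = 0.120608.

0.1206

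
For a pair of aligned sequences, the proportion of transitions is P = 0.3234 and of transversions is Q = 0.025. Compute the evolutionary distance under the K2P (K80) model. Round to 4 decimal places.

Under the Kimura two-parameter model, d = −½ ln(1 − 2P − Q) − ¼ ln(1 − 2Q).
1 − 2P − Q = 0.3282, giving −½ ln(0.3282) = 0.557066.
1 − 2Q = 0.95, giving −¼ ln(0.95) = 0.012823.
d = 0.557066 + 0.012823 = 0.569889.

0.5699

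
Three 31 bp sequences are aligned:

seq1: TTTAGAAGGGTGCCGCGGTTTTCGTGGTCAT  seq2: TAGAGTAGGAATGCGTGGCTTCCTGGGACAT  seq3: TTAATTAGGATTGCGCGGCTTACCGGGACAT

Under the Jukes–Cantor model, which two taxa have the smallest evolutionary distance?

seq2 and seq3

seq1–seq2: 13/31 differ, p = 0.419, d = 0.614.
seq1–seq3: 11/31 differ, p = 0.355, d = 0.481.
seq2–seq3: 7/31 differ, p = 0.226, d = 0.269.
The smallest distance is between seq2 and seq3.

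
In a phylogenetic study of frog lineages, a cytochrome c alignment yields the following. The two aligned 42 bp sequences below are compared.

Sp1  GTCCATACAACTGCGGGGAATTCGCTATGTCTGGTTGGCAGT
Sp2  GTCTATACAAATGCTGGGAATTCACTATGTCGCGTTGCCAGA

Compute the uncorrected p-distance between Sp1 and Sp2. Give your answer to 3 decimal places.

The sequences differ at 8 of 42 positions (sites 4, 11, 15, 24, 32, 33, 38, 42).
p = 8/42 = 0.190476… ≈ 0.190 (to 3 d.p.).

0.190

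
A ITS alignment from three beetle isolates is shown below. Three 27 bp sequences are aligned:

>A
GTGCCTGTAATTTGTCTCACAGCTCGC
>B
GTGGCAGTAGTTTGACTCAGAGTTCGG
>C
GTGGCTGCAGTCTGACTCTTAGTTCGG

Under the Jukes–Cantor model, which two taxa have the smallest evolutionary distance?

B and C

A–B: 7/27 differ, p = 0.259, d = 0.318.
A–C: 9/27 differ, p = 0.333, d = 0.441.
B–C: 5/27 differ, p = 0.185, d = 0.213.
The smallest distance is between B and C.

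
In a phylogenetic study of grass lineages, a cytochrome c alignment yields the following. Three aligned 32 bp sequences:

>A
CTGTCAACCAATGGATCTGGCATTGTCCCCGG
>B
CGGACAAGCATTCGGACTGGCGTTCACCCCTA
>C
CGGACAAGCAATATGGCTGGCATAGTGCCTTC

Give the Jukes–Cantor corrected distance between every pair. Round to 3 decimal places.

d(A,B) = 0.520, d(A,C) = 0.520, d(B,C) = 0.460

A–B: 12/32 sites differ → p = 0.375, d = −0.75 ln(1 − 0.5) = 0.519860 ≈ 0.520.
A–C: 12/32 sites differ → p = 0.375, d = −0.75 ln(1 − 0.5) = 0.519860 ≈ 0.520.
B–C: 11/32 sites differ → p = 0.34375, d = −0.75 ln(1 − 0.458333) = 0.459828 ≈ 0.460.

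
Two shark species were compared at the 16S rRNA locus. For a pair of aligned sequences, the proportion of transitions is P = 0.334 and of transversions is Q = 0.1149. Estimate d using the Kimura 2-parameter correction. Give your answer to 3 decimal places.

Under the Kimura two-parameter model, d = −½ ln(1 − 2P − Q) − ¼ ln(1 − 2Q).
1 − 2P − Q = 0.2171, giving −½ ln(0.2171) = 0.763699.
1 − 2Q = 0.7702, giving −¼ ln(0.7702) = 0.065276.
d = 0.763699 + 0.065276 = 0.828975.

0.829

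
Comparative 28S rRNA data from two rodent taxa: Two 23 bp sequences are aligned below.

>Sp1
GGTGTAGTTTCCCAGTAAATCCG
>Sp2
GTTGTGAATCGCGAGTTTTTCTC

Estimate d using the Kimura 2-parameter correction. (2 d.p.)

Of 23 sites, 4 differences are transitions and 8 are transversions, so P = 4/23 ≈ 0.173913 and Q = 8/23 ≈ 0.347826.
Under the Kimura two-parameter model, d = −½ ln(1 − 2P − Q) − ¼ ln(1 − 2Q).
1 − 2P − Q = 0.304348, giving −½ ln(0.304348) = 0.594792.
1 − 2Q = 0.304348, giving −¼ ln(0.304348) = 0.297396.
d = 0.594792 + 0.297396 = 0.892188.

0.89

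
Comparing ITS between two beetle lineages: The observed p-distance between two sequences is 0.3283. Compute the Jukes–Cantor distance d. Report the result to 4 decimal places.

0.4318

d = −(3/4) ln(1 − 4p/3) = −0.75 ln(1 − 0.437733) = −0.75 ln(0.562267)
  = −0.75 × (-0.575778) = 0.431834 substitutions/site.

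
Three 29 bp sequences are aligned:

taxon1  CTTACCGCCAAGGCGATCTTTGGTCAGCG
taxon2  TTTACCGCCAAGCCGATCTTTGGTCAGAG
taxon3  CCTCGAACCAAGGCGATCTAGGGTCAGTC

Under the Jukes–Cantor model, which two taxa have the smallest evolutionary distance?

taxon1 and taxon2

taxon1–taxon2: 3/29 differ, p = 0.103, d = 0.111.
taxon1–taxon3: 9/29 differ, p = 0.310, d = 0.401.
taxon2–taxon3: 11/29 differ, p = 0.379, d = 0.529.
The smallest distance is between taxon1 and taxon2.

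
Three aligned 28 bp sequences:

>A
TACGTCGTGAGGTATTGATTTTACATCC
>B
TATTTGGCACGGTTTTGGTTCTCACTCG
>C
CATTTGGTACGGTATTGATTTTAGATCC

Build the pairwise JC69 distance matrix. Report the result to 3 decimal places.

d(A,B) = 0.724, d(A,C) = 0.304, d(B,C) = 0.420

A–B: 13/28 sites differ → p ≈ 0.464286, d = −0.75 ln(1 − 0.619048) = 0.723811 ≈ 0.724.
A–C: 7/28 sites differ → p = 0.25, d = −0.75 ln(1 − 0.333333) = 0.304098 ≈ 0.304.
B–C: 9/28 sites differ → p ≈ 0.321429, d = −0.75 ln(1 − 0.428572) = 0.419713 ≈ 0.420.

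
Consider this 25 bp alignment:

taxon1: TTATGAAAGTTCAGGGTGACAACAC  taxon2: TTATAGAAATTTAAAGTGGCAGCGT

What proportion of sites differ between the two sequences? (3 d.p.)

0.400

The sequences differ at 10 of 25 positions (sites 5, 6, 9, 12, 14, 15, 19, 22, 24, 25).
p = 10/25 = 0.400.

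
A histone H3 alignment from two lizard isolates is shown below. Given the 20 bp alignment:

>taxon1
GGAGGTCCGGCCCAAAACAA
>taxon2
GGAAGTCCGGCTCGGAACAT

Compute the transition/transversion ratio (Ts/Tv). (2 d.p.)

Transitions are A↔G and C↔T; transversions are all other mismatches.
Transitions: 4. Transversions: 1.
R = 4/1 = 4.00.

4.00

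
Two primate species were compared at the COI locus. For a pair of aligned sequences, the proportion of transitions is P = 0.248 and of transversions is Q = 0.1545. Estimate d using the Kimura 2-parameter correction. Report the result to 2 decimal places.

Under the Kimura two-parameter model, d = −½ ln(1 − 2P − Q) − ¼ ln(1 − 2Q).
1 − 2P − Q = 0.3495, giving −½ ln(0.3495) = 0.525626.
1 − 2Q = 0.691, giving −¼ ln(0.691) = 0.092404.
d = 0.525626 + 0.092404 = 0.618030.

0.62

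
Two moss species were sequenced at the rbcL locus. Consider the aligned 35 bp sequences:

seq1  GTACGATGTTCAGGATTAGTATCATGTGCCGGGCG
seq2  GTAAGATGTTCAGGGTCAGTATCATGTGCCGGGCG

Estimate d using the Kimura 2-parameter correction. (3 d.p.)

Of 35 sites, 2 differences are transitions and 1 are transversions, so P = 2/35 ≈ 0.057143 and Q = 1/35 ≈ 0.028571.
Under the Kimura two-parameter model, d = −½ ln(1 − 2P − Q) − ¼ ln(1 − 2Q).
1 − 2P − Q = 0.857143, giving −½ ln(0.857143) = 0.077075.
1 − 2Q = 0.942858, giving −¼ ln(0.942858) = 0.014710.
d = 0.077075 + 0.014710 = 0.091785.

0.092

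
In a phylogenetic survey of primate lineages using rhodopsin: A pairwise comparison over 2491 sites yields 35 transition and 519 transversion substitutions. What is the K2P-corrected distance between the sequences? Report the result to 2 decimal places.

P = 35/2491 ≈ 0.014051 and Q = 519/2491 ≈ 0.20835.
Under the Kimura two-parameter model, d = −½ ln(1 − 2P − Q) − ¼ ln(1 − 2Q).
1 − 2P − Q = 0.763548, giving −½ ln(0.763548) = 0.134890.
1 − 2Q = 0.5833, giving −¼ ln(0.5833) = 0.134763.
d = 0.134890 + 0.134763 = 0.269653.

0.27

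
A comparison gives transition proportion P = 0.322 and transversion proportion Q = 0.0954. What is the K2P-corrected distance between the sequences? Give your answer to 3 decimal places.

Under the Kimura two-parameter model, d = −½ ln(1 − 2P − Q) − ¼ ln(1 − 2Q).
1 − 2P − Q = 0.2606, giving −½ ln(0.2606) = 0.672384.
1 − 2Q = 0.8092, giving −¼ ln(0.8092) = 0.052927.
d = 0.672384 + 0.052927 = 0.725311.

0.725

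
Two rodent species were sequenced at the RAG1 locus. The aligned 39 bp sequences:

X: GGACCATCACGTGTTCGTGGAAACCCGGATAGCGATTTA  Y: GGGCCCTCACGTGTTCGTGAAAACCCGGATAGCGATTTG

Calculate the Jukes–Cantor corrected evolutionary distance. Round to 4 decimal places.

The sequences differ at 4 of 39 sites (3, 6, 20, 39), so p = 4/39 ≈ 0.102564.
d = −(3/4) ln(1 − 4p/3) = −0.75 ln(1 − 0.136752) = −0.75 ln(0.863248)
  = −0.75 × (-0.147053) = 0.110290 substitutions/site.

0.1103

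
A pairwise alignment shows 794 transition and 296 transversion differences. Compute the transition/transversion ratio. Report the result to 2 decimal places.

R = 794/296 = 2.682432… ≈ 2.68 (to 2 d.p.).

2.68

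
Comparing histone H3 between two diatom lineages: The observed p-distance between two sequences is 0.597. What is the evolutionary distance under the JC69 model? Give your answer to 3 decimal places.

1.192

d = −(3/4) ln(1 − 4p/3) = −0.75 ln(1 − 0.796) = −0.75 ln(0.204)
  = −0.75 × (-1.589635) = 1.192226 substitutions/site.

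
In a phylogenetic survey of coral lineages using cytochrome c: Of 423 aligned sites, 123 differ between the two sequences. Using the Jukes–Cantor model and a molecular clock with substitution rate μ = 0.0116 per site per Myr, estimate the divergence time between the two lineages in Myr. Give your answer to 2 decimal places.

15.86

p = 123/423 ≈ 0.29078.
d = −(3/4) ln(1 − 4p/3) = −0.75 ln(1 − 0.387707) = −0.75 ln(0.612293)
  = −0.75 × (-0.490544) = 0.367908 substitutions/site.
Under a molecular clock d = 2μt, so t = d/(2μ) = 0.367908 / (2 × 0.0116) = 15.86 Myr.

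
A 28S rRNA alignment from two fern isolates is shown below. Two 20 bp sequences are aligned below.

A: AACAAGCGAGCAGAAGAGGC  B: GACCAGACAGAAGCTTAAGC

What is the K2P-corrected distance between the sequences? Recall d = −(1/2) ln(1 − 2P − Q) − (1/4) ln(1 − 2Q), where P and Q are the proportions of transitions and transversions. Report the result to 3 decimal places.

0.700

Of 20 sites, 2 differences are transitions and 7 are transversions, so P = 2/20 = 0.1 and Q = 7/20 = 0.35.
Under the Kimura two-parameter model, d = −½ ln(1 − 2P − Q) − ¼ ln(1 − 2Q).
1 − 2P − Q = 0.45, giving −½ ln(0.45) = 0.399254.
1 − 2Q = 0.3, giving −¼ ln(0.3) = 0.300993.
d = 0.399254 + 0.300993 = 0.700247.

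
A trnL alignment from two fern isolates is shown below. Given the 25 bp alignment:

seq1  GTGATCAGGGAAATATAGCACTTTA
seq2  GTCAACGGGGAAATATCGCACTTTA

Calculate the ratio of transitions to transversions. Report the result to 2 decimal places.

Transitions are A↔G and C↔T; transversions are all other mismatches.
Transitions: 1. Transversions: 3.
R = 1/3 = 0.333333… ≈ 0.33 (to 2 d.p.).

0.33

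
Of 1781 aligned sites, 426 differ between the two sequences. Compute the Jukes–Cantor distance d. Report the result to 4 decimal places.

p = 426/1781 ≈ 0.239191.
d = −(3/4) ln(1 − 4p/3) = −0.75 ln(1 − 0.318921) = −0.75 ln(0.681079)
  = −0.75 × (-0.384077) = 0.288058 substitutions/site.

0.2881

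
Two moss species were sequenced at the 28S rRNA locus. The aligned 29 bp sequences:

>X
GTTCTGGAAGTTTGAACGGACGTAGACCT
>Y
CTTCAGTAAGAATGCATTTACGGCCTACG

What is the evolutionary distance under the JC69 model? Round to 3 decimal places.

0.878

The sequences differ at 15 of 29 sites, so p = 15/29 ≈ 0.517241.
d = −(3/4) ln(1 − 4p/3) = −0.75 ln(1 − 0.689655) = −0.75 ln(0.310345)
  = −0.75 × (-1.170071) = 0.877553 substitutions/site.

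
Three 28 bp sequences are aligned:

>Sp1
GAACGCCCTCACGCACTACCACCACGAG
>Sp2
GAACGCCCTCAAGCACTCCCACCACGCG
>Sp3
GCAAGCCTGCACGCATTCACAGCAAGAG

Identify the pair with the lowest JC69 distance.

Sp1 and Sp2

Sp1–Sp2: 3/28 differ, p = 0.107, d = 0.116.
Sp1–Sp3: 9/28 differ, p = 0.321, d = 0.420.
Sp2–Sp3: 10/28 differ, p = 0.357, d = 0.485.
The smallest distance is between Sp1 and Sp2.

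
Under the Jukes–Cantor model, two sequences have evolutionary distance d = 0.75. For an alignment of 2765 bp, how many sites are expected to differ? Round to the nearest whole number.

1311

Invert JC69: p = (3/4)(1 − e^(−4d/3)) = 0.75 × (1 − e^(-1)) = 0.75 × (1 − 0.367879) = 0.474091.
Expected differing sites = pL ≈ 0.474091 × 2765 = 1310.861615 ≈ 1311.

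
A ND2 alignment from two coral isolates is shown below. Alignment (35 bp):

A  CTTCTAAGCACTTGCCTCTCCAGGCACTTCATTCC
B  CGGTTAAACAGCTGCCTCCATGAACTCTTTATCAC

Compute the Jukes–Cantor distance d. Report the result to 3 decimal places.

0.705

The sequences differ at 16 of 35 sites, so p = 16/35 ≈ 0.457143.
d = −(3/4) ln(1 − 4p/3) = −0.75 ln(1 − 0.609524) = −0.75 ln(0.390476)
  = −0.75 × (-0.940389) = 0.705292 substitutions/site.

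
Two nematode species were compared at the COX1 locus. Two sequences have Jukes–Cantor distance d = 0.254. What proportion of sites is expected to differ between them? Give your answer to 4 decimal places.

0.2155

p = (3/4)(1 − e^(−4d/3)) = 0.75 × (1 − e^(-0.338667)) = 0.75 × (1 − 0.712720) = 0.215460.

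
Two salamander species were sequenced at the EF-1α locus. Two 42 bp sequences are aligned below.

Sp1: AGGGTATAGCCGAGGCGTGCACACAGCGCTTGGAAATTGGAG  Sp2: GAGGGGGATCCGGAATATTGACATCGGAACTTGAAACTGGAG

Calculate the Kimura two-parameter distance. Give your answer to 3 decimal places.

Of 42 sites, 12 differences are transitions and 9 are transversions, so P = 12/42 ≈ 0.285714 and Q = 9/42 ≈ 0.214286.
Under the Kimura two-parameter model, d = −½ ln(1 − 2P − Q) − ¼ ln(1 − 2Q).
1 − 2P − Q = 0.214286, giving −½ ln(0.214286) = 0.770222.
1 − 2Q = 0.571428, giving −¼ ln(0.571428) = 0.139904.
d = 0.770222 + 0.139904 = 0.910126.

0.910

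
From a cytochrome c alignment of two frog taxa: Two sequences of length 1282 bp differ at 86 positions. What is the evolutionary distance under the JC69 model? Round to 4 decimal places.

0.0703

p = 86/1282 ≈ 0.067083.
d = −(3/4) ln(1 − 4p/3) = −0.75 ln(1 − 0.089444) = −0.75 ln(0.910556)
  = −0.75 × (-0.093700) = 0.070275 substitutions/site.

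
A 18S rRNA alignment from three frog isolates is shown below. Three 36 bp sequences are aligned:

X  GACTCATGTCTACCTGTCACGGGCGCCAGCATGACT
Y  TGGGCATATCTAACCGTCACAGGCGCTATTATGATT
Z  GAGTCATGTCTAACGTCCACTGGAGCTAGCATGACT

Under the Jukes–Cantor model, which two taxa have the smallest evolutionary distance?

X and Z

X–Y: 12/36 differ, p = 0.333, d = 0.441.
X–Z: 8/36 differ, p = 0.222, d = 0.264.
Y–Z: 12/36 differ, p = 0.333, d = 0.441.
The smallest distance is between X and Z.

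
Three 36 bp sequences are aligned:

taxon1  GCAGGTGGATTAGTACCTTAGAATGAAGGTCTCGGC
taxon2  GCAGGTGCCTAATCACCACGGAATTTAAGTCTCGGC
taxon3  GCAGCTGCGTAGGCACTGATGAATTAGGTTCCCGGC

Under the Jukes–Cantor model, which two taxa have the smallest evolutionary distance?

taxon1–taxon2: 11/36 differ, p = 0.306, d = 0.392.
taxon1–taxon3: 14/36 differ, p = 0.389, d = 0.548.
taxon2–taxon3: 13/36 differ, p = 0.361, d = 0.493.
The smallest distance is between taxon1 and taxon2.

taxon1 and taxon2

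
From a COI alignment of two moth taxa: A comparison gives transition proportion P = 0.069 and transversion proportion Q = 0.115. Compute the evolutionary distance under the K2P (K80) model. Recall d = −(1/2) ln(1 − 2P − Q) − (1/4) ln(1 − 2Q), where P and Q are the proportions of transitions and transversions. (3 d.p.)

Under the Kimura two-parameter model, d = −½ ln(1 − 2P − Q) − ¼ ln(1 − 2Q).
1 − 2P − Q = 0.747, giving −½ ln(0.747) = 0.145845.
1 − 2Q = 0.77, giving −¼ ln(0.77) = 0.065341.
d = 0.145845 + 0.065341 = 0.211186.

0.211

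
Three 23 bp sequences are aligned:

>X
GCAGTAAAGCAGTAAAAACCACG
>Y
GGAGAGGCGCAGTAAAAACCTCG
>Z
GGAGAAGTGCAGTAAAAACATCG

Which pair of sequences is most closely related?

X–Y: 6/23 differ, p = 0.261, d = 0.321.
X–Z: 6/23 differ, p = 0.261, d = 0.321.
Y–Z: 3/23 differ, p = 0.130, d = 0.143.
The smallest distance is between Y and Z.

Y and Z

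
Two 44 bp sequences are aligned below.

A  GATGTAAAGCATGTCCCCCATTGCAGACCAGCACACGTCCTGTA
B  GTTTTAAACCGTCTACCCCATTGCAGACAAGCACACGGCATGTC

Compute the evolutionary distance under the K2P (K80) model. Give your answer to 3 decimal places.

0.275

Of 44 sites, 1 differences are transitions and 9 are transversions, so P = 1/44 ≈ 0.022727 and Q = 9/44 ≈ 0.204545.
Under the Kimura two-parameter model, d = −½ ln(1 − 2P − Q) − ¼ ln(1 − 2Q).
1 − 2P − Q = 0.750001, giving −½ ln(0.750001) = 0.143840.
1 − 2Q = 0.59091, giving −¼ ln(0.59091) = 0.131523.
d = 0.143840 + 0.131523 = 0.275363.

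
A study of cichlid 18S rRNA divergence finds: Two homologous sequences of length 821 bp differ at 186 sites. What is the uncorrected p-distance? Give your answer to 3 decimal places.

p = 186/821 = 0.226552… ≈ 0.227 (to 3 d.p.).

0.227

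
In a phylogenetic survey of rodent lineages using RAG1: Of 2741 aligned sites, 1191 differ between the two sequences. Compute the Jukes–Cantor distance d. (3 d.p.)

p = 1191/2741 ≈ 0.434513.
d = −(3/4) ln(1 − 4p/3) = −0.75 ln(1 − 0.579351) = −0.75 ln(0.420649)
  = −0.75 × (-0.865957) = 0.649468 substitutions/site.

0.649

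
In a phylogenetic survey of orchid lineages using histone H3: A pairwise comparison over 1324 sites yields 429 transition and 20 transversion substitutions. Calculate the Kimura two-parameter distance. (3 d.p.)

0.552

P = 429/1324 ≈ 0.324018 and Q = 20/1324 ≈ 0.015106.
Under the Kimura two-parameter model, d = −½ ln(1 − 2P − Q) − ¼ ln(1 − 2Q).
1 − 2P − Q = 0.336858, giving −½ ln(0.336858) = 0.544047.
1 − 2Q = 0.969788, giving −¼ ln(0.969788) = 0.007669.
d = 0.544047 + 0.007669 = 0.551716.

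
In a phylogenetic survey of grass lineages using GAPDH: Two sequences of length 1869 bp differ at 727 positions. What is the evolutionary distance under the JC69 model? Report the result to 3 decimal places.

p = 727/1869 ≈ 0.388978.
d = −(3/4) ln(1 − 4p/3) = −0.75 ln(1 − 0.518637) = −0.75 ln(0.481363)
  = −0.75 × (-0.731134) = 0.548351 substitutions/site.

0.548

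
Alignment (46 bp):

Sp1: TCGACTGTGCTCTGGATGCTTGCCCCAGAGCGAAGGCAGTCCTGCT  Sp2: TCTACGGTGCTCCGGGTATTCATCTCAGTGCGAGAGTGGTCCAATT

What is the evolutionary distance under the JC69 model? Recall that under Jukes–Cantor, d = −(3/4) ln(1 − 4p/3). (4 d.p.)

The sequences differ at 18 of 46 sites, so p = 18/46 ≈ 0.391304.
d = −(3/4) ln(1 − 4p/3) = −0.75 ln(1 − 0.521739) = −0.75 ln(0.478261)
  = −0.75 × (-0.737599) = 0.553199 substitutions/site.

0.5532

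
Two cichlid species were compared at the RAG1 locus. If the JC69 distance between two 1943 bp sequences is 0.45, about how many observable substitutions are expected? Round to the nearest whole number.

Invert JC69: p = (3/4)(1 − e^(−4d/3)) = 0.75 × (1 − e^(-0.6)) = 0.75 × (1 − 0.548812) = 0.338391.
Expected differing sites = pL ≈ 0.338391 × 1943 = 657.493713 ≈ 657.

657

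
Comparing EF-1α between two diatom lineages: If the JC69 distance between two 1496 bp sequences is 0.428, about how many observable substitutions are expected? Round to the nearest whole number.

488

Invert JC69: p = (3/4)(1 − e^(−4d/3)) = 0.75 × (1 − e^(-0.570667)) = 0.75 × (1 − 0.565148) = 0.326139.
Expected differing sites = pL ≈ 0.326139 × 1496 = 487.903944 ≈ 488.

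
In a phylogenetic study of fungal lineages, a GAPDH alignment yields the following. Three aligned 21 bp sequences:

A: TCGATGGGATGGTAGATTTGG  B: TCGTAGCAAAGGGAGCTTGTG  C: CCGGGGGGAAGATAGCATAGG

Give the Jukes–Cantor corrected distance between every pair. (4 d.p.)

d(A,B) = 0.6355, d(A,C) = 0.5319, d(B,C) = 0.7557

A–B: 9/21 sites differ → p ≈ 0.428571, d = −0.75 ln(1 − 0.571428) = 0.635472 ≈ 0.6355.
A–C: 8/21 sites differ → p ≈ 0.380952, d = −0.75 ln(1 − 0.507936) = 0.531860 ≈ 0.5319.
B–C: 10/21 sites differ → p ≈ 0.47619, d = −0.75 ln(1 − 0.63492) = 0.755729 ≈ 0.7557.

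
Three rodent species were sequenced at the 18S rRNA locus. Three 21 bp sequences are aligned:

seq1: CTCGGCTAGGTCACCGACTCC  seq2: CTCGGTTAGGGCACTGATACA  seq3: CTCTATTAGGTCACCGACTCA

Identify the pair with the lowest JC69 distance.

seq1–seq2: 6/21 differ, p = 0.286, d = 0.360.
seq1–seq3: 4/21 differ, p = 0.190, d = 0.220.
seq2–seq3: 6/21 differ, p = 0.286, d = 0.360.
The smallest distance is between seq1 and seq3.

seq1 and seq3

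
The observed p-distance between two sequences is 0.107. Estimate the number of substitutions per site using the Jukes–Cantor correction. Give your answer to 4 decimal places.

0.1154

d = −(3/4) ln(1 − 4p/3) = −0.75 ln(1 − 0.142667) = −0.75 ln(0.857333)
  = −0.75 × (-0.153929) = 0.115447 substitutions/site.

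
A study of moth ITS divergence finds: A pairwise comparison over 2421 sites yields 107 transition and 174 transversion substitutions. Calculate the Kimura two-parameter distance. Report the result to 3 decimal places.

P = 107/2421 ≈ 0.044197 and Q = 174/2421 ≈ 0.071871.
Under the Kimura two-parameter model, d = −½ ln(1 − 2P − Q) − ¼ ln(1 − 2Q).
1 − 2P − Q = 0.839735, giving −½ ln(0.839735) = 0.087334.
1 − 2Q = 0.856258, giving −¼ ln(0.856258) = 0.038796.
d = 0.087334 + 0.038796 = 0.126130.

0.126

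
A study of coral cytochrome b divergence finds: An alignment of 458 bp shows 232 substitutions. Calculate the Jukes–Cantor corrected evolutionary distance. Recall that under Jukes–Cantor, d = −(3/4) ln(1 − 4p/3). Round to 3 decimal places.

p = 232/458 ≈ 0.50655.
d = −(3/4) ln(1 − 4p/3) = −0.75 ln(1 − 0.6754) = −0.75 ln(0.3246)
  = −0.75 × (-1.125162) = 0.843872 substitutions/site.

0.844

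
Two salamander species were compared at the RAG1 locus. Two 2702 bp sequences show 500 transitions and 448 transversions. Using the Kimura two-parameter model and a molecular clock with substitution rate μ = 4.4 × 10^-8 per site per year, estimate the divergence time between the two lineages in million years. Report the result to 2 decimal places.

P = 500/2702 ≈ 0.185048 and Q = 448/2702 ≈ 0.165803.
Under the Kimura two-parameter model, d = −½ ln(1 − 2P − Q) − ¼ ln(1 − 2Q).
1 − 2P − Q = 0.464101, giving −½ ln(0.464101) = 0.383827.
1 − 2Q = 0.668394, giving −¼ ln(0.668394) = 0.100719.
d = 0.383827 + 0.100719 = 0.484546.
Under a molecular clock d = 2μt, so t = d/(2μ) = 0.484546 / (2 × 4.4 × 10^-8) = 5.51 million years.

5.51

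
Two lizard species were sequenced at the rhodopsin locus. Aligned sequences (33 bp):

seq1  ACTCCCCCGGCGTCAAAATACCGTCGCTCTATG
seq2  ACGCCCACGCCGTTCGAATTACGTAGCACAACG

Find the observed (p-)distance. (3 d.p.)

The sequences differ at 12 of 33 positions.
p = 12/33 = 0.363636… ≈ 0.364 (to 3 d.p.).

0.364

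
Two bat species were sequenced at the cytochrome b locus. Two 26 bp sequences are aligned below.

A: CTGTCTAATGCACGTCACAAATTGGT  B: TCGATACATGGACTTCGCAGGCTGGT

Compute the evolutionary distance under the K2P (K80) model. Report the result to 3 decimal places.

0.777

Of 26 sites, 7 differences are transitions and 5 are transversions, so P = 7/26 ≈ 0.269231 and Q = 5/26 ≈ 0.192308.
Under the Kimura two-parameter model, d = −½ ln(1 − 2P − Q) − ¼ ln(1 − 2Q).
1 − 2P − Q = 0.26923, giving −½ ln(0.26923) = 0.656095.
1 − 2Q = 0.615384, giving −¼ ln(0.615384) = 0.121377.
d = 0.656095 + 0.121377 = 0.777472.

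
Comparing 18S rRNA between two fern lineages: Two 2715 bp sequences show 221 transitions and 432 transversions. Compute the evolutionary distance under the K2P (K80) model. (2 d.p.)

0.29

P = 221/2715 ≈ 0.0814 and Q = 432/2715 ≈ 0.159116.
Under the Kimura two-parameter model, d = −½ ln(1 − 2P − Q) − ¼ ln(1 − 2Q).
1 − 2P − Q = 0.678084, giving −½ ln(0.678084) = 0.194242.
1 − 2Q = 0.681768, giving −¼ ln(0.681768) = 0.095766.
d = 0.194242 + 0.095766 = 0.290008.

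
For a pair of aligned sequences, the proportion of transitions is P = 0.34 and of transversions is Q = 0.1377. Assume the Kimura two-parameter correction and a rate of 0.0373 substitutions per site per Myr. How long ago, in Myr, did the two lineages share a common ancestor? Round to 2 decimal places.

Under the Kimura two-parameter model, d = −½ ln(1 − 2P − Q) − ¼ ln(1 − 2Q).
1 − 2P − Q = 0.1823, giving −½ ln(0.1823) = 0.851051.
1 − 2Q = 0.7246, giving −¼ ln(0.7246) = 0.080534.
d = 0.851051 + 0.080534 = 0.931585.
Under a molecular clock d = 2μt, so t = d/(2μ) = 0.931585 / (2 × 0.0373) = 12.49 Myr.

12.49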